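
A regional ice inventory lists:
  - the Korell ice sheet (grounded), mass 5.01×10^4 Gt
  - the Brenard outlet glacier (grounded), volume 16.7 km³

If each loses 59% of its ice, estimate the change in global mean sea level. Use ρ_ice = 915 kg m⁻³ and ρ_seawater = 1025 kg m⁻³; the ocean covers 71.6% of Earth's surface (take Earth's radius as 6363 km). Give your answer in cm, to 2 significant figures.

≈ 7.9 cm

Korell: 0.59 × 5.01×10^4 Gt = 2.956×10^16 kg; dividing by ρ_w = 1025 kg m⁻³ gives 2.884×10^13 m³ of water.
Brenard: 0.59 × 16.7 km³ × (915/1025) = 8.796 km³ of water.
Total added water ≈ 2.885×10^13 m³ over 3.64×10^14 m² → Δh = 0.0792 m = 7.9 cm.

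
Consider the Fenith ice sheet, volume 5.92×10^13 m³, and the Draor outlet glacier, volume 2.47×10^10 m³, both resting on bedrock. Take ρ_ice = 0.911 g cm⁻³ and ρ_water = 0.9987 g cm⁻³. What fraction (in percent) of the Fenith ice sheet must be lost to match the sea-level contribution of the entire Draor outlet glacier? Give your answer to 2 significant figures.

Equal sea-level rise means equal mass of meltwater, i.e. equal mass of ice lost.
Ice mass of Draor: 2.250×10^13 kg; ice mass of Fenith: 5.393×10^16 kg.
Fraction required = 2.250×10^13 / 5.393×10^16 = 4.17×10^-4 → 0.042 %.

≈ 0.042 %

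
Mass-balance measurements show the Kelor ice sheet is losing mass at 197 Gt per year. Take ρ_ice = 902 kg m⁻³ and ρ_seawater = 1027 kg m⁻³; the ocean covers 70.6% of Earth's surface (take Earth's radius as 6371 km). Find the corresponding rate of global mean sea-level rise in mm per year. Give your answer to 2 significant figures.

ρ_w = 1027 kg m⁻³. Annual water volume added = 197 Gt / ρ_w = 1.970×10^14 kg / 1027 kg m⁻³ = 1.918×10^11 m³.
Δh per year = 1.918×10^11 / 3.60×10^14 = 5.33×10^-4 m = 0.53 mm.

≈ 0.53 mm/yr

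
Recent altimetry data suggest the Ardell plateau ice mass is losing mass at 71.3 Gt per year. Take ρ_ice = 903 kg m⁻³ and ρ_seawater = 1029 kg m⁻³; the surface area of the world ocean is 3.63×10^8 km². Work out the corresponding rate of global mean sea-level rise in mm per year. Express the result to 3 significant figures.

≈ 0.191 mm/yr

ρ_w = 1029 kg m⁻³. Annual water volume added = 71.3 Gt / ρ_w = 7.130×10^13 kg / 1029 kg m⁻³ = 6.929×10^10 m³.
Δh per year = 6.929×10^10 / 3.63×10^14 = 1.91×10^-4 m = 0.191 mm.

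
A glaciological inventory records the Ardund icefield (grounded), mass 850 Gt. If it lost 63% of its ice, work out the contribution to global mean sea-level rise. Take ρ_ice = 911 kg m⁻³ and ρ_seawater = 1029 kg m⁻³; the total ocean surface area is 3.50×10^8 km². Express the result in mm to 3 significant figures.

≈ 1.49 mm

Ardund: 0.63 × 850 Gt = 5.355×10^14 kg; dividing by ρ_w = 1029 kg m⁻³ gives 5.204×10^11 m³ of water.
Spread over 3.50×10^14 m² of ocean, Δh = 5.204×10^11 / 3.50×10^14 = 1.49×10^-3 m = 1.49 mm.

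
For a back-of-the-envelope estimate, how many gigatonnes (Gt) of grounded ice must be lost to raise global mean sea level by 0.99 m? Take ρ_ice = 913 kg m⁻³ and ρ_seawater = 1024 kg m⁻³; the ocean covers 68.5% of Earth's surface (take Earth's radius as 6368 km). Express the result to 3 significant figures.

Required water volume = Δh × A = 0.99 m × 3.49×10^14 m² = 3.456×10^14 m³.
ρ_w = 1024 kg m⁻³, so the mass of water = 3.456×10^14 m³ × 1024 kg m⁻³ = 3.539×10^17 kg = 3.54×10^5 Gt (and the same mass of ice, by conservation).

≈ 3.54×10^5 Gt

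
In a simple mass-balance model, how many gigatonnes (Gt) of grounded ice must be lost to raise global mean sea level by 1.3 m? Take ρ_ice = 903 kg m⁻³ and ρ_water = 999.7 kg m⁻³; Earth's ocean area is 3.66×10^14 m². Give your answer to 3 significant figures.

Required water volume = Δh × A = 1.3 m × 3.66×10^14 m² = 4.758×10^14 m³.
ρ_w = 999.7 kg m⁻³, so the mass of water = 4.758×10^14 m³ × 999.7 kg m⁻³ = 4.757×10^17 kg = 4.76×10^5 Gt (and the same mass of ice, by conservation).

≈ 4.76×10^5 Gt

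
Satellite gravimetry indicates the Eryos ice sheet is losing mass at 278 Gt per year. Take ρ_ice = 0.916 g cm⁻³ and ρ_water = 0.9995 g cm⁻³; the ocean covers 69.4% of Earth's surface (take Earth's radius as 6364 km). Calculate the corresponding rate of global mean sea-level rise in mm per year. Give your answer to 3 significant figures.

ρ_w = 0.9995 g cm⁻³ = 999.5 kg m⁻³. Annual water volume added = 278 Gt / ρ_w = 2.780×10^14 kg / 999.5 kg m⁻³ = 2.781×10^11 m³.
Δh per year = 2.781×10^11 / 3.53×10^14 = 7.87×10^-4 m = 0.787 mm.

≈ 0.787 mm/yr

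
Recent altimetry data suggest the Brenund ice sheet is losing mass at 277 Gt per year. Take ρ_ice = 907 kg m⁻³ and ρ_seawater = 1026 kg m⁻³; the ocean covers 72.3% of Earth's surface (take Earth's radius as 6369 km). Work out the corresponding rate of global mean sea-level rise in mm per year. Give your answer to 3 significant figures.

ρ_w = 1026 kg m⁻³. Annual water volume added = 277 Gt / ρ_w = 2.770×10^14 kg / 1026 kg m⁻³ = 2.700×10^11 m³.
Δh per year = 2.700×10^11 / 3.69×10^14 = 7.33×10^-4 m = 0.733 mm.

≈ 0.733 mm/yr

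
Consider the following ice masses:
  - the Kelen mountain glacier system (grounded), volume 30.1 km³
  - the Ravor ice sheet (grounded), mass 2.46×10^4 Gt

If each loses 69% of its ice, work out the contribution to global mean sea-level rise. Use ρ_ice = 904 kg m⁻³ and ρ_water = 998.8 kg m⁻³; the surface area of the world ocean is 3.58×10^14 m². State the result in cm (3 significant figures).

Kelen: 0.69 × 30.1 km³ × (904/998.8) = 18.80 km³ of water.
Ravor: 0.69 × 2.46×10^4 Gt = 1.697×10^16 kg; dividing by ρ_w = 998.8 kg m⁻³ gives 1.699×10^13 m³ of water.
Total added water ≈ 1.701×10^13 m³ over 3.58×10^14 m² → Δh = 0.0475 m = 4.75 cm.

≈ 4.75 cm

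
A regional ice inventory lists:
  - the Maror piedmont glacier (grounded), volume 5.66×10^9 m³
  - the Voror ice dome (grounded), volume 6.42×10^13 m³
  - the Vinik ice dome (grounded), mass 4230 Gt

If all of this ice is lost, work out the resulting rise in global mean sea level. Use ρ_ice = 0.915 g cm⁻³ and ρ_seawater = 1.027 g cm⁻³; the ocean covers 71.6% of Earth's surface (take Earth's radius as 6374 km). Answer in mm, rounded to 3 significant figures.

≈ 168 mm

Maror: 5.66×10^9 m³ × (915/1027) = 5.043×10^9 m³ of water.
Voror: 6.42×10^13 m³ × (915/1027) = 5.720×10^13 m³ of water.
Vinik: 4230 Gt = 4.230×10^15 kg; dividing by ρ_w = 1.027 g cm⁻³ = 1027 kg m⁻³ gives 4.119×10^12 m³ of water.
Total added water ≈ 6.132×10^13 m³ over 3.66×10^14 m² → Δh = 0.168 m = 168 mm.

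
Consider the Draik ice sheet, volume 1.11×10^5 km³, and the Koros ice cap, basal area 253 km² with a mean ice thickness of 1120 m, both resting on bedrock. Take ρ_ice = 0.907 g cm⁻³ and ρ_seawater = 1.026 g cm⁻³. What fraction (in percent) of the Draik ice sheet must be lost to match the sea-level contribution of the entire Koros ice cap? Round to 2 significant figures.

≈ 0.26 %

Equal sea-level rise means equal mass of meltwater, i.e. equal mass of ice lost.
Ice mass of Koros: 2.570×10^14 kg; ice mass of Draik: 1.007×10^17 kg.
Fraction required = 2.570×10^14 / 1.007×10^17 = 2.55×10^-3 → 0.26 %.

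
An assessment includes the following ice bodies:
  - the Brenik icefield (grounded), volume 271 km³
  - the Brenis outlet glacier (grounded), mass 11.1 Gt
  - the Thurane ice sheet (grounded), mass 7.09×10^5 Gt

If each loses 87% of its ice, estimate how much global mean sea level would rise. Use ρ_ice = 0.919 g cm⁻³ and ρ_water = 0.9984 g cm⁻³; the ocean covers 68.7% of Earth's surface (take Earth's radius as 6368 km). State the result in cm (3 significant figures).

≈ 177 cm

Brenik: 0.87 × 271 km³ × (919/998.4) = 217.0 km³ of water.
Brenis: 0.87 × 11.1 Gt = 9.657×10^12 kg; dividing by ρ_w = 0.9984 g cm⁻³ = 998.4 kg m⁻³ gives 9.672×10^9 m³ of water.
Thurane: 0.87 × 7.09×10^5 Gt = 6.168×10^17 kg; dividing by ρ_w = 998.4 kg m⁻³ gives 6.178×10^14 m³ of water.
Total added water ≈ 6.180×10^14 m³ over 3.50×10^14 m² → Δh = 1.77 m = 177 cm.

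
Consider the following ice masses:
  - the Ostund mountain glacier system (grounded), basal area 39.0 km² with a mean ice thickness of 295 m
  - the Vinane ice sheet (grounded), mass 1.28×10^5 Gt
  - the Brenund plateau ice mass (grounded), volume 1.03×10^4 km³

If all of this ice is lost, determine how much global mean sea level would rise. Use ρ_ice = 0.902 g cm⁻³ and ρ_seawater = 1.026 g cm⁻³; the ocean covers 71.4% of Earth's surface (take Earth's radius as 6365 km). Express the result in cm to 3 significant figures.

≈ 36.8 cm

Ostund: ice volume = 39.0 km² × 295 m = 11.51 km³; 11.51 × (902/1026) = 10.11 km³ of water.
Vinane: 1.28×10^5 Gt = 1.280×10^17 kg; dividing by ρ_w = 1.026 g cm⁻³ = 1026 kg m⁻³ gives 1.248×10^14 m³ of water.
Brenund: 1.03×10^4 km³ × (902/1026) = 9055 km³ of water.
Total added water ≈ 1.338×10^14 m³ over 3.64×10^14 m² → Δh = 0.368 m = 36.8 cm.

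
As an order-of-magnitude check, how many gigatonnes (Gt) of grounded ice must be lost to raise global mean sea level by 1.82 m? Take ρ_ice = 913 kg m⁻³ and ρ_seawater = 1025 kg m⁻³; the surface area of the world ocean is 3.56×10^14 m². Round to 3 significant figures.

Required water volume = Δh × A = 1.82 m × 3.56×10^14 m² = 6.479×10^14 m³.
ρ_w = 1025 kg m⁻³, so the mass of water = 6.479×10^14 m³ × 1025 kg m⁻³ = 6.641×10^17 kg = 6.64×10^5 Gt (and the same mass of ice, by conservation).

≈ 6.64×10^5 Gt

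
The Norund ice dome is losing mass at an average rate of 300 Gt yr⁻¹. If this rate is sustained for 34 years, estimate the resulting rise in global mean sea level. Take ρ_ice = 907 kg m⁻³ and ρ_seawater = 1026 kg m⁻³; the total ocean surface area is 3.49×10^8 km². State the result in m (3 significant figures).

≈ 0.0285 m

Total mass lost = 300 Gt/yr × 34 yr = 1.020×10^4 Gt = 1.020×10^16 kg.
ρ_w = 1026 kg m⁻³, so water volume = 1.020×10^16 / 1026 = 9.942×10^12 m³.
Δh = 9.942×10^12 / 3.49×10^14 = 0.0285 m.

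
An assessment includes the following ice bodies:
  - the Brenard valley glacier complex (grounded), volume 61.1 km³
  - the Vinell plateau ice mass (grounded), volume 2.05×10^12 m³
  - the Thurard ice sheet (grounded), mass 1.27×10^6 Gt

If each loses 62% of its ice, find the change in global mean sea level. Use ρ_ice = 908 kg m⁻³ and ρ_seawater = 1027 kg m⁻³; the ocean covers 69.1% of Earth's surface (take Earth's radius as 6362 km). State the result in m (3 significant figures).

Brenard: 0.62 × 61.1 km³ × (908/1027) = 33.49 km³ of water.
Vinell: 0.62 × 2.05×10^12 m³ × (908/1027) = 1.124×10^12 m³ of water.
Thurard: 0.62 × 1.27×10^6 Gt = 7.874×10^17 kg; dividing by ρ_w = 1027 kg m⁻³ gives 7.667×10^14 m³ of water.
Total added water ≈ 7.679×10^14 m³ over 3.51×10^14 m² → Δh = 2.18 m.

≈ 2.18 m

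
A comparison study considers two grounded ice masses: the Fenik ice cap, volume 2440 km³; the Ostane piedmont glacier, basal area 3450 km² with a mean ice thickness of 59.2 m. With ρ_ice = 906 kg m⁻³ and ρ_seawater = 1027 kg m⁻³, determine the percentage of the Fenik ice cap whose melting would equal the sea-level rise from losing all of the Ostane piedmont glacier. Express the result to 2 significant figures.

≈ 8.4 %

Equal sea-level rise means equal mass of meltwater, i.e. equal mass of ice lost.
Ice mass of Ostane: 1.850×10^14 kg; ice mass of Fenik: 2.211×10^15 kg.
Fraction required = 1.850×10^14 / 2.211×10^15 = 0.0837 → 8.4 %.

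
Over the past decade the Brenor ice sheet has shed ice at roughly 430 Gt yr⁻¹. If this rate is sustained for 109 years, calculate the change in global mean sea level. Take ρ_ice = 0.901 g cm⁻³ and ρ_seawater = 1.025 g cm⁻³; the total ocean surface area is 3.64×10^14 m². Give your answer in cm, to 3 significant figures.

≈ 12.6 cm

Total mass lost = 430 Gt/yr × 109 yr = 4.687×10^4 Gt = 4.687×10^16 kg.
ρ_w = 1.025 g cm⁻³ = 1025 kg m⁻³, so water volume = 4.687×10^16 / 1025 = 4.573×10^13 m³.
Δh = 4.573×10^13 / 3.64×10^14 = 0.126 m = 12.6 cm.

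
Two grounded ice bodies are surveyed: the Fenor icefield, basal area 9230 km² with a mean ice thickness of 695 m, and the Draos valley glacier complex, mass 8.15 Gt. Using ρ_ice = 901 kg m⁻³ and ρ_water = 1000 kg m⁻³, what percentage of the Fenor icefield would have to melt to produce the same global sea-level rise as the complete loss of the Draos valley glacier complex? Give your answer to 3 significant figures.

≈ 0.141 %

Equal sea-level rise means equal mass of meltwater, i.e. equal mass of ice lost.
Ice mass of Draos: 8.150×10^12 kg; ice mass of Fenor: 5.780×10^15 kg.
Fraction required = 8.150×10^12 / 5.780×10^15 = 1.41×10^-3 → 0.141 %.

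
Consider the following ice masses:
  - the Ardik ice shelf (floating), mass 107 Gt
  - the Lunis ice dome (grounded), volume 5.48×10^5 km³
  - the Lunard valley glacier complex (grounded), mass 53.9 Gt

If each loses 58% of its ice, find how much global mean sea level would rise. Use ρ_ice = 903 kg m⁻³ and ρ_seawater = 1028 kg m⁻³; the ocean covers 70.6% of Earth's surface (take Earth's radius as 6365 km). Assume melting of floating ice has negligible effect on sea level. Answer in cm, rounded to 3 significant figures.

The Ardik ice shelf is floating and already displaces its own weight of water, so its melt adds essentially nothing to sea level.
Lunis: 0.58 × 5.48×10^5 km³ × (903/1028) = 2.792×10^5 km³ of water.
Lunard: 0.58 × 53.9 Gt = 3.126×10^13 kg; dividing by ρ_w = 1028 kg m⁻³ gives 3.041×10^10 m³ of water.
Total added water ≈ 2.792×10^14 m³ over 3.59×10^14 m² → Δh = 0.777 m = 77.7 cm.

≈ 77.7 cm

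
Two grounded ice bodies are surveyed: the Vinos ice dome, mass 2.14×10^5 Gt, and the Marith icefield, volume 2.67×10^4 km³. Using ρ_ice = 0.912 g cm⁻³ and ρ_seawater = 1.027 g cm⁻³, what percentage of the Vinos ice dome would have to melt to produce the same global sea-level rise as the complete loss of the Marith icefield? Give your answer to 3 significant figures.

≈ 11.4 %

Equal sea-level rise means equal mass of meltwater, i.e. equal mass of ice lost.
Ice mass of Marith: 2.435×10^16 kg; ice mass of Vinos: 2.140×10^17 kg.
Fraction required = 2.435×10^16 / 2.140×10^17 = 0.114 → 11.4 %.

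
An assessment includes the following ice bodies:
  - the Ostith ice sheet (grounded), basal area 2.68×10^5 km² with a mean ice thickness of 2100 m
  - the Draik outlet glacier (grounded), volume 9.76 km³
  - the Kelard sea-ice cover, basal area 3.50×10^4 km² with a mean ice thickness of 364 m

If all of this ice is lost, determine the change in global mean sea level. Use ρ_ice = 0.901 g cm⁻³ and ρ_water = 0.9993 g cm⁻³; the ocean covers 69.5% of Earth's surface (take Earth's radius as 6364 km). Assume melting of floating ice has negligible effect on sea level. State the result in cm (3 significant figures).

Ostith: ice volume = 2.68×10^5 km² × 2100 m = 5.628×10^5 km³; 5.628×10^5 × (901/999.3) = 5.074×10^5 km³ of water.
Draik: 9.76 km³ × (901/999.3) = 8.800 km³ of water.
The Kelard sea-ice cover is floating and already displaces its own weight of water, so its melt adds essentially nothing to sea level.
Total added water ≈ 5.074×10^14 m³ over 3.54×10^14 m² → Δh = 1.43 m = 143 cm.

≈ 143 cm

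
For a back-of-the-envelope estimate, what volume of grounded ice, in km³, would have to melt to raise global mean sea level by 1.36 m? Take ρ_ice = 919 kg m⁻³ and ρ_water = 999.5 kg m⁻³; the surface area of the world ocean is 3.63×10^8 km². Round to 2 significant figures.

≈ 5.4×10^5 km³

Required water volume = Δh × A = 1.36 m × 3.63×10^14 m² = 4.937×10^14 m³ = 4.937×10^5 km³.
Ice volume = water volume × ρ_w/ρ_ice = 4.937×10^5 × 999.5/919 = 5.4×10^5 km³.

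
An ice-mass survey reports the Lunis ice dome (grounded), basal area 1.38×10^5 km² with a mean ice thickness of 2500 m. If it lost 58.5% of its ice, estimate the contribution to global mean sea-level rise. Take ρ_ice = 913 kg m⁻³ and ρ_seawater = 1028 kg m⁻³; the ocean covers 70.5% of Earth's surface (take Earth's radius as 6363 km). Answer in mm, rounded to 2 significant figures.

Lunis: ice volume = 1.38×10^5 km² × 2500 m = 3.450×10^5 km³; 0.585 × 3.450×10^5 × (913/1028) = 1.792×10^5 km³ of water.
Spread over 3.59×10^14 m² of ocean, Δh = 1.792×10^14 / 3.59×10^14 = 0.500 m = 500 mm.

≈ 500 mm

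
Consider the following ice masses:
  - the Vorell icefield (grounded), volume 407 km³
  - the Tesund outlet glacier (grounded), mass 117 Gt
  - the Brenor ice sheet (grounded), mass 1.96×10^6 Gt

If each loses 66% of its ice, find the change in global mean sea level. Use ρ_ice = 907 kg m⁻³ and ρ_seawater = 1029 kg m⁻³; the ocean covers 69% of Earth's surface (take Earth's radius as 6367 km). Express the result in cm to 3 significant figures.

≈ 358 cm

Vorell: 0.66 × 407 km³ × (907/1029) = 236.8 km³ of water.
Tesund: 0.66 × 117 Gt = 7.722×10^13 kg; dividing by ρ_w = 1029 kg m⁻³ gives 7.504×10^10 m³ of water.
Brenor: 0.66 × 1.96×10^6 Gt = 1.294×10^18 kg; dividing by ρ_w = 1029 kg m⁻³ gives 1.257×10^15 m³ of water.
Total added water ≈ 1.257×10^15 m³ over 3.52×10^14 m² → Δh = 3.58 m = 358 cm.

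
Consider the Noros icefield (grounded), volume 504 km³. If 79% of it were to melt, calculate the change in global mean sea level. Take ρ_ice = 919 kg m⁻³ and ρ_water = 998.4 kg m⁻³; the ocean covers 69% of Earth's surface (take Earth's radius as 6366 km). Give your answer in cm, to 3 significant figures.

≈ 0.104 cm

Noros: 0.79 × 504 km³ × (919/998.4) = 366.5 km³ of water.
Spread over 3.51×10^14 m² of ocean, Δh = 3.665×10^11 / 3.51×10^14 = 1.04×10^-3 m = 0.104 cm.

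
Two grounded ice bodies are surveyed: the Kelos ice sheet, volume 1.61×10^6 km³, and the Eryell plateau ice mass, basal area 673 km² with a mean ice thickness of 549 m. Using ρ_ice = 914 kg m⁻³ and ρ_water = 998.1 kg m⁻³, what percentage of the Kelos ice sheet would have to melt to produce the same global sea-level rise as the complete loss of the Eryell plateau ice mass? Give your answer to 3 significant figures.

≈ 0.0229 %

Equal sea-level rise means equal mass of meltwater, i.e. equal mass of ice lost.
Ice mass of Eryell: 3.377×10^14 kg; ice mass of Kelos: 1.472×10^18 kg.
Fraction required = 3.377×10^14 / 1.472×10^18 = 2.29×10^-4 → 0.0229 %.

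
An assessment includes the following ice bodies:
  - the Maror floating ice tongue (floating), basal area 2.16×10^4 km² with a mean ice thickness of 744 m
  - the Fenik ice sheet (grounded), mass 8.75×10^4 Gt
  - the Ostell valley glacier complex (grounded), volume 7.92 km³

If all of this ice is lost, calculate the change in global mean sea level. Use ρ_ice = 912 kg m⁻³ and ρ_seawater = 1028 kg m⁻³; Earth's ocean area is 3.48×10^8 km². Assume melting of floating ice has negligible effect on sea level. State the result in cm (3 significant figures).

The Maror floating ice tongue is floating and already displaces its own weight of water, so its melt adds essentially nothing to sea level.
Fenik: 8.75×10^4 Gt = 8.750×10^16 kg; dividing by ρ_w = 1028 kg m⁻³ gives 8.512×10^13 m³ of water.
Ostell: 7.92 km³ × (912/1028) = 7.026 km³ of water.
Total added water ≈ 8.512×10^13 m³ over 3.48×10^14 m² → Δh = 0.245 m = 24.5 cm.

≈ 24.5 cm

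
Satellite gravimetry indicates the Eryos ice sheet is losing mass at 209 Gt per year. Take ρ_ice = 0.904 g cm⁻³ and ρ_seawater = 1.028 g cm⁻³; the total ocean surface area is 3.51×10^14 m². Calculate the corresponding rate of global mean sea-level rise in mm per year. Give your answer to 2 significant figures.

≈ 0.58 mm/yr

ρ_w = 1.028 g cm⁻³ = 1028 kg m⁻³. Annual water volume added = 209 Gt / ρ_w = 2.090×10^14 kg / 1028 kg m⁻³ = 2.033×10^11 m³.
Δh per year = 2.033×10^11 / 3.51×10^14 = 5.79×10^-4 m = 0.58 mm.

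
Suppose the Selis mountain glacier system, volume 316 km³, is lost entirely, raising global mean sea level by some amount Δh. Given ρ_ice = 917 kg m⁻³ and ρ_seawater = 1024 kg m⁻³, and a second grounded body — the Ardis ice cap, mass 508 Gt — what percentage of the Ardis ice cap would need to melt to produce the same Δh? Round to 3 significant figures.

Equal sea-level rise means equal mass of meltwater, i.e. equal mass of ice lost.
Ice mass of Selis: 2.898×10^14 kg; ice mass of Ardis: 5.080×10^14 kg.
Fraction required = 2.898×10^14 / 5.080×10^14 = 0.570 → 57.0 %.

≈ 57.0 %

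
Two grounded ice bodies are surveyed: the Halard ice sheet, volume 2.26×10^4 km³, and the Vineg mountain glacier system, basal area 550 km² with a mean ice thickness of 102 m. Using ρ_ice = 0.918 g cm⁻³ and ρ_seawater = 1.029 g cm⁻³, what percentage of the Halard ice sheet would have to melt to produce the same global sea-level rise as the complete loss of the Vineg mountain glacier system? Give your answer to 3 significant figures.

≈ 0.248 %

Equal sea-level rise means equal mass of meltwater, i.e. equal mass of ice lost.
Ice mass of Vineg: 5.150×10^13 kg; ice mass of Halard: 2.075×10^16 kg.
Fraction required = 5.150×10^13 / 2.075×10^16 = 2.48×10^-3 → 0.248 %.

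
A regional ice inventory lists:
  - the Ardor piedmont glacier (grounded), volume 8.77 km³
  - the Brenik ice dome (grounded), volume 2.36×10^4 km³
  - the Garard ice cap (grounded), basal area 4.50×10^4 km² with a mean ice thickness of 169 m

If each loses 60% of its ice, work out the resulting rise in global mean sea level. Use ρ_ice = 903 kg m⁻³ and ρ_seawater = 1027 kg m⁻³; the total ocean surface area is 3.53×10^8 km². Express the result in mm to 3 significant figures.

Ardor: 0.6 × 8.77 km³ × (903/1027) = 4.627 km³ of water.
Brenik: 0.6 × 2.36×10^4 km³ × (903/1027) = 1.245×10^4 km³ of water.
Garard: ice volume = 4.50×10^4 km² × 169 m = 7605 km³; 0.6 × 7605 × (903/1027) = 4012 km³ of water.
Total added water ≈ 1.647×10^13 m³ over 3.53×10^14 m² → Δh = 0.0466 m = 46.6 mm.

≈ 46.6 mm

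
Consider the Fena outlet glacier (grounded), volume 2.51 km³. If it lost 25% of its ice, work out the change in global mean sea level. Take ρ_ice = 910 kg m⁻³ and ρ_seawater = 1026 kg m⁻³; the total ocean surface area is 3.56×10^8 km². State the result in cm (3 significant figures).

Fena: 0.25 × 2.51 km³ × (910/1026) = 0.5566 km³ of water.
Spread over 3.56×10^14 m² of ocean, Δh = 5.566×10^8 / 3.56×10^14 = 1.56×10^-6 m = 1.56×10^-4 cm.

≈ 1.56×10^-4 cm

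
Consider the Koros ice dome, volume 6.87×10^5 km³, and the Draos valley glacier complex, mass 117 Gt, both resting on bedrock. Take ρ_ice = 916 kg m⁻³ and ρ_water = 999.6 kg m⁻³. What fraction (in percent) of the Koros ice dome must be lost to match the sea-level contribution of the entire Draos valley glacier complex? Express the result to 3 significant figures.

Equal sea-level rise means equal mass of meltwater, i.e. equal mass of ice lost.
Ice mass of Draos: 1.170×10^14 kg; ice mass of Koros: 6.293×10^17 kg.
Fraction required = 1.170×10^14 / 6.293×10^17 = 1.86×10^-4 → 0.0186 %.

≈ 0.0186 %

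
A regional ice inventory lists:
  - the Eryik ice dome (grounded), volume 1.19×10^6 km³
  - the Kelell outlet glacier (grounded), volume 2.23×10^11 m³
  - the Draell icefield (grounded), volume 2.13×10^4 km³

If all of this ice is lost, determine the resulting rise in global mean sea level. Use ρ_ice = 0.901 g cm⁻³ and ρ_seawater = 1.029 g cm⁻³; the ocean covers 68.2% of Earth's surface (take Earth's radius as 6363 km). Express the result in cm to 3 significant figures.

Eryik: 1.19×10^6 km³ × (901/1029) = 1.042×10^6 km³ of water.
Kelell: 2.23×10^11 m³ × (901/1029) = 1.953×10^11 m³ of water.
Draell: 2.13×10^4 km³ × (901/1029) = 1.865×10^4 km³ of water.
Total added water ≈ 1.061×10^15 m³ over 3.47×10^14 m² → Δh = 3.06 m = 306 cm.

≈ 306 cm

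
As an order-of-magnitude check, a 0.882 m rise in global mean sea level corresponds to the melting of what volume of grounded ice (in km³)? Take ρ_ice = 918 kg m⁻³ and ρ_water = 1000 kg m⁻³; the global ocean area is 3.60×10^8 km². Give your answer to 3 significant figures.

≈ 3.46×10^5 km³

Required water volume = Δh × A = 0.882 m × 3.60×10^14 m² = 3.175×10^14 m³ = 3.175×10^5 km³.
Ice volume = water volume × ρ_w/ρ_ice = 3.175×10^5 × 1000/918 = 3.46×10^5 km³.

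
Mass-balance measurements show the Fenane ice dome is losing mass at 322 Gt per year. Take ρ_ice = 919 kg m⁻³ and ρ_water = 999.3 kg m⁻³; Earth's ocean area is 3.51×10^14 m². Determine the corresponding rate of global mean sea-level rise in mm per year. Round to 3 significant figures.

≈ 0.918 mm/yr

ρ_w = 999.3 kg m⁻³. Annual water volume added = 322 Gt / ρ_w = 3.220×10^14 kg / 999.3 kg m⁻³ = 3.222×10^11 m³.
Δh per year = 3.222×10^11 / 3.51×10^14 = 9.18×10^-4 m = 0.918 mm.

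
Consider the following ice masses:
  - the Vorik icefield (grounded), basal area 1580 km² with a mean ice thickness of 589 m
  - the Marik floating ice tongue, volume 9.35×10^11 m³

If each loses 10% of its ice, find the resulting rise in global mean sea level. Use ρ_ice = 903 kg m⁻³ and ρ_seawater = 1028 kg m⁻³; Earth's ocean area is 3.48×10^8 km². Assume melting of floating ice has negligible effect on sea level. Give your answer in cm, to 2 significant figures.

≈ 0.023 cm

Vorik: ice volume = 1580 km² × 589 m = 930.6 km³; 0.1 × 930.6 × (903/1028) = 81.75 km³ of water.
The Marik floating ice tongue is floating and already displaces its own weight of water, so its melt adds essentially nothing to sea level.
Total added water ≈ 8.175×10^10 m³ over 3.48×10^14 m² → Δh = 2.35×10^-4 m = 0.023 cm.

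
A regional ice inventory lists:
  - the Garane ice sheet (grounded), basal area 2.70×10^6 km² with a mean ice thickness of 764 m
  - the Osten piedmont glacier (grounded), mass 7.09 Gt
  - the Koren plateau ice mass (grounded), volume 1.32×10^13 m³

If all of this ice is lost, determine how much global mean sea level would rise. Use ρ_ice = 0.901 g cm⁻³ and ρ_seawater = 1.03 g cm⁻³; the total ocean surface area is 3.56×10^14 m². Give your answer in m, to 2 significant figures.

≈ 5.1 m

Garane: ice volume = 2.70×10^6 km² × 764 m = 2.063×10^6 km³; 2.063×10^6 × (901/1030) = 1.804×10^6 km³ of water.
Osten: 7.09 Gt = 7.090×10^12 kg; dividing by ρ_w = 1.03 g cm⁻³ = 1030 kg m⁻³ gives 6.883×10^9 m³ of water.
Koren: 1.32×10^13 m³ × (901/1030) = 1.155×10^13 m³ of water.
Total added water ≈ 1.816×10^15 m³ over 3.56×10^14 m² → Δh = 5.10 m.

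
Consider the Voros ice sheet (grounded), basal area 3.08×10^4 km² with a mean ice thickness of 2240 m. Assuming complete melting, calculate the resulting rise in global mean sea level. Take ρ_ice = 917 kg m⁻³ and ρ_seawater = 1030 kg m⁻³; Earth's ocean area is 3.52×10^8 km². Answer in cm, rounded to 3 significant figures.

≈ 17.4 cm

Voros: ice volume = 3.08×10^4 km² × 2240 m = 6.899×10^4 km³; 6.899×10^4 × (917/1030) = 6.142×10^4 km³ of water.
Spread over 3.52×10^14 m² of ocean, Δh = 6.142×10^13 / 3.52×10^14 = 0.174 m = 17.4 cm.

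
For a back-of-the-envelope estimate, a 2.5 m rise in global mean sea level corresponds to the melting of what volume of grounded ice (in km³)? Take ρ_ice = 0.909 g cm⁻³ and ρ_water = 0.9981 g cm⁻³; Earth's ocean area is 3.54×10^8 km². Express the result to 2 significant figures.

Required water volume = Δh × A = 2.5 m × 3.54×10^14 m² = 8.850×10^14 m³ = 8.850×10^5 km³.
Ice volume = water volume × ρ_w/ρ_ice = 8.850×10^5 × 998.1/909 = 9.7×10^5 km³.

≈ 9.7×10^5 km³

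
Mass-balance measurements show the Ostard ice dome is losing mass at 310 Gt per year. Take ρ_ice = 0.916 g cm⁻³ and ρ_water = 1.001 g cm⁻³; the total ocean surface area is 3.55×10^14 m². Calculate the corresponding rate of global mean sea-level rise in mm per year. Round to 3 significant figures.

≈ 0.872 mm/yr

ρ_w = 1.001 g cm⁻³ = 1001 kg m⁻³. Annual water volume added = 310 Gt / ρ_w = 3.100×10^14 kg / 1001 kg m⁻³ = 3.097×10^11 m³.
Δh per year = 3.097×10^11 / 3.55×10^14 = 8.72×10^-4 m = 0.872 mm.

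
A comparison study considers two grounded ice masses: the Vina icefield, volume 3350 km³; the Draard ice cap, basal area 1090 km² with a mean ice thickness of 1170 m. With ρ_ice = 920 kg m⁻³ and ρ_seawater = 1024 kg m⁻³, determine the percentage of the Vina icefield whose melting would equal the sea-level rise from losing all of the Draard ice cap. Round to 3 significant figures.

Equal sea-level rise means equal mass of meltwater, i.e. equal mass of ice lost.
Ice mass of Draard: 1.173×10^15 kg; ice mass of Vina: 3.082×10^15 kg.
Fraction required = 1.173×10^15 / 3.082×10^15 = 0.381 → 38.1 %.

≈ 38.1 %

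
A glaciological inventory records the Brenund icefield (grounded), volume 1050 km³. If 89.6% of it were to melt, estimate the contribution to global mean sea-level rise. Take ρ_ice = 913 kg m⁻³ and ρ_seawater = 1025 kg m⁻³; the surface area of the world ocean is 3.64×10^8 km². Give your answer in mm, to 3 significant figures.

Brenund: 0.896 × 1050 km³ × (913/1025) = 838.0 km³ of water.
Spread over 3.64×10^14 m² of ocean, Δh = 8.380×10^11 / 3.64×10^14 = 2.30×10^-3 m = 2.30 mm.

≈ 2.30 mm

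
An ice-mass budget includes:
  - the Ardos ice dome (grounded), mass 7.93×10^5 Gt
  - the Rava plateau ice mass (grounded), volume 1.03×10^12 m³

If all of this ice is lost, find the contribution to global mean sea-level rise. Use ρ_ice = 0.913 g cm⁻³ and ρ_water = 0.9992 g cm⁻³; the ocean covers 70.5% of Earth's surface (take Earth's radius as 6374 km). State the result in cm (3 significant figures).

Ardos: 7.93×10^5 Gt = 7.930×10^17 kg; dividing by ρ_w = 0.9992 g cm⁻³ = 999.2 kg m⁻³ gives 7.936×10^14 m³ of water.
Rava: 1.03×10^12 m³ × (913/999.2) = 9.411×10^11 m³ of water.
Total added water ≈ 7.946×10^14 m³ over 3.60×10^14 m² → Δh = 2.21 m = 221 cm.

≈ 221 cm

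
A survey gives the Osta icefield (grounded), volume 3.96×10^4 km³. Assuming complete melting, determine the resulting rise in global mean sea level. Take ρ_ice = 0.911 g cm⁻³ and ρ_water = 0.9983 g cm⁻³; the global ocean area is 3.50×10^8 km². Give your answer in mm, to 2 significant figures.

≈ 100 mm

Osta: 3.96×10^4 km³ × (911/998.3) = 3.614×10^4 km³ of water.
Spread over 3.50×10^14 m² of ocean, Δh = 3.614×10^13 / 3.50×10^14 = 0.103 m = 100 mm.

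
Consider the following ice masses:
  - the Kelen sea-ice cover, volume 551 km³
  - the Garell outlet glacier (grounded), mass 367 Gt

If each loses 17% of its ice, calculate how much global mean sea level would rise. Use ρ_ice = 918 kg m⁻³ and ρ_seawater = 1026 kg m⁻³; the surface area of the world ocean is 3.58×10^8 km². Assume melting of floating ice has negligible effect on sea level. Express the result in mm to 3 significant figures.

The Kelen sea-ice cover is floating and already displaces its own weight of water, so its melt adds essentially nothing to sea level.
Garell: 0.17 × 367 Gt = 6.239×10^13 kg; dividing by ρ_w = 1026 kg m⁻³ gives 6.081×10^10 m³ of water.
Total added water ≈ 6.081×10^10 m³ over 3.58×10^14 m² → Δh = 1.70×10^-4 m = 0.170 mm.

≈ 0.170 mm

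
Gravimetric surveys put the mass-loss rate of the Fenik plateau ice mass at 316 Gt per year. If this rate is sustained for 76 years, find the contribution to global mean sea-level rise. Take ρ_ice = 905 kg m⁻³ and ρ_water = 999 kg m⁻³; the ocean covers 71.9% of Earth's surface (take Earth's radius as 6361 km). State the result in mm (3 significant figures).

Total mass lost = 316 Gt/yr × 76 yr = 2.402×10^4 Gt = 2.402×10^16 kg.
ρ_w = 999 kg m⁻³, so water volume = 2.402×10^16 / 999 = 2.404×10^13 m³.
Δh = 2.404×10^13 / 3.66×10^14 = 0.0658 m = 65.8 mm.

≈ 65.8 mm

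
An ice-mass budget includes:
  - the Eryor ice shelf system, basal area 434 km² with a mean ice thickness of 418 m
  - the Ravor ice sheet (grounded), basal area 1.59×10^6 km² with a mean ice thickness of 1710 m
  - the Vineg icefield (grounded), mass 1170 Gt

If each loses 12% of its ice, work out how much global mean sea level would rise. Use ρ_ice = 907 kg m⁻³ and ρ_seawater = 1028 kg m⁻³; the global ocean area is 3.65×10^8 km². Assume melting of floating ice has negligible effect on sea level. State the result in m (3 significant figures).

The Eryor ice shelf system is floating and already displaces its own weight of water, so its melt adds essentially nothing to sea level.
Ravor: ice volume = 1.59×10^6 km² × 1710 m = 2.719×10^6 km³; 0.12 × 2.719×10^6 × (907/1028) = 2.879×10^5 km³ of water.
Vineg: 0.12 × 1170 Gt = 1.404×10^14 kg; dividing by ρ_w = 1028 kg m⁻³ gives 1.366×10^11 m³ of water.
Total added water ≈ 2.880×10^14 m³ over 3.65×10^14 m² → Δh = 0.789 m.

≈ 0.789 m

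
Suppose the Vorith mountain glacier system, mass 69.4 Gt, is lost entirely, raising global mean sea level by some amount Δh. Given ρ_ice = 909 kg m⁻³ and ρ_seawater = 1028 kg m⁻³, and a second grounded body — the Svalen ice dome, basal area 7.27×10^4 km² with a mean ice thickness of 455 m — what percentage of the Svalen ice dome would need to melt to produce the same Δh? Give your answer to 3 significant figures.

≈ 0.231 %

Equal sea-level rise means equal mass of meltwater, i.e. equal mass of ice lost.
Ice mass of Vorith: 6.940×10^13 kg; ice mass of Svalen: 3.007×10^16 kg.
Fraction required = 6.940×10^13 / 3.007×10^16 = 2.31×10^-3 → 0.231 %.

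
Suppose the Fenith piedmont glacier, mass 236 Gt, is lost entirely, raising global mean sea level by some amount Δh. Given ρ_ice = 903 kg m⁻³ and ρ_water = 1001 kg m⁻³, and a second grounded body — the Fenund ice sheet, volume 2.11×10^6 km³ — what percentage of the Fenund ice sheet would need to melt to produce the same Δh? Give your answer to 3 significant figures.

≈ 0.0124 %

Equal sea-level rise means equal mass of meltwater, i.e. equal mass of ice lost.
Ice mass of Fenith: 2.360×10^14 kg; ice mass of Fenund: 1.905×10^18 kg.
Fraction required = 2.360×10^14 / 1.905×10^18 = 1.24×10^-4 → 0.0124 %.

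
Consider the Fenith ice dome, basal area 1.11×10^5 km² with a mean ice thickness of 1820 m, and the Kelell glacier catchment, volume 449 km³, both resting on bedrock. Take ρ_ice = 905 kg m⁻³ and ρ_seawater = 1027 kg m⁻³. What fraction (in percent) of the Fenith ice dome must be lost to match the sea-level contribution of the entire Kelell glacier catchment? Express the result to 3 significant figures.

Equal sea-level rise means equal mass of meltwater, i.e. equal mass of ice lost.
Ice mass of Kelell: 4.063×10^14 kg; ice mass of Fenith: 1.828×10^17 kg.
Fraction required = 4.063×10^14 / 1.828×10^17 = 2.22×10^-3 → 0.222 %.

≈ 0.222 %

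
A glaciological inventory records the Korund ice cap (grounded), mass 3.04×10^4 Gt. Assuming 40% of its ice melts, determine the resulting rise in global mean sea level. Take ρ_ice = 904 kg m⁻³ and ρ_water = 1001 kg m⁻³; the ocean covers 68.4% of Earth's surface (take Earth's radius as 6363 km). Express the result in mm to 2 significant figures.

Korund: 0.4 × 3.04×10^4 Gt = 1.216×10^16 kg; dividing by ρ_w = 1001 kg m⁻³ gives 1.215×10^13 m³ of water.
Spread over 3.48×10^14 m² of ocean, Δh = 1.215×10^13 / 3.48×10^14 = 0.0349 m = 35 mm.

≈ 35 mm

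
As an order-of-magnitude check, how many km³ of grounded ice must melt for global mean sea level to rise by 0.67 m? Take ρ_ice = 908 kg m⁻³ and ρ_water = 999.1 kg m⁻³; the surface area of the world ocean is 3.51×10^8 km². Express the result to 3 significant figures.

≈ 2.59×10^5 km³

Required water volume = Δh × A = 0.67 m × 3.51×10^14 m² = 2.352×10^14 m³ = 2.352×10^5 km³.
Ice volume = water volume × ρ_w/ρ_ice = 2.352×10^5 × 999.1/908 = 2.59×10^5 km³.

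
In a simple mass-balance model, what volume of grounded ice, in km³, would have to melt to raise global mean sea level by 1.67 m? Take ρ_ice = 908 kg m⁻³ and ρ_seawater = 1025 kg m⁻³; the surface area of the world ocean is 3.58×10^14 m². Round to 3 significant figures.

Required water volume = Δh × A = 1.67 m × 3.58×10^14 m² = 5.979×10^14 m³ = 5.979×10^5 km³.
Ice volume = water volume × ρ_w/ρ_ice = 5.979×10^5 × 1025/908 = 6.75×10^5 km³.

≈ 6.75×10^5 km³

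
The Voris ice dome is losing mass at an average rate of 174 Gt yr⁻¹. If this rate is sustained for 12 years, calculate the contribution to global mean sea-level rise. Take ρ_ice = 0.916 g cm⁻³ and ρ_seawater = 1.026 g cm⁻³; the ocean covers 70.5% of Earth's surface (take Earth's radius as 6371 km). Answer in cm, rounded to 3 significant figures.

Total mass lost = 174 Gt/yr × 12 yr = 2088 Gt = 2.088×10^15 kg.
ρ_w = 1.026 g cm⁻³ = 1026 kg m⁻³, so water volume = 2.088×10^15 / 1026 = 2.035×10^12 m³.
Δh = 2.035×10^12 / 3.60×10^14 = 5.66×10^-3 m = 0.566 cm.

≈ 0.566 cm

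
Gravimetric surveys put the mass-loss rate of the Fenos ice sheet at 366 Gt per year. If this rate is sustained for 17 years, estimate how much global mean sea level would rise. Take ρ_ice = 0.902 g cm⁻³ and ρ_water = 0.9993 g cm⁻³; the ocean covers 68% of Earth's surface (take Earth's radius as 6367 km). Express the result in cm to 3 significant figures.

≈ 1.80 cm

Total mass lost = 366 Gt/yr × 17 yr = 6222 Gt = 6.222×10^15 kg.
ρ_w = 0.9993 g cm⁻³ = 999.3 kg m⁻³, so water volume = 6.222×10^15 / 999.3 = 6.226×10^12 m³.
Δh = 6.226×10^12 / 3.46×10^14 = 0.0180 m = 1.80 cm.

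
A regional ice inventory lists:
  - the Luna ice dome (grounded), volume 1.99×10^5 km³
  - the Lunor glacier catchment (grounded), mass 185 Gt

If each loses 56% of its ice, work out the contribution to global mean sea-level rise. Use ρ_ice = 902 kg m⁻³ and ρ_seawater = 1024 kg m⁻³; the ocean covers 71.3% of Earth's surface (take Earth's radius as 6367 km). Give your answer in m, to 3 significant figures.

Luna: 0.56 × 1.99×10^5 km³ × (902/1024) = 9.816×10^4 km³ of water.
Lunor: 0.56 × 185 Gt = 1.036×10^14 kg; dividing by ρ_w = 1024 kg m⁻³ gives 1.012×10^11 m³ of water.
Total added water ≈ 9.826×10^13 m³ over 3.63×10^14 m² → Δh = 0.271 m.

≈ 0.271 m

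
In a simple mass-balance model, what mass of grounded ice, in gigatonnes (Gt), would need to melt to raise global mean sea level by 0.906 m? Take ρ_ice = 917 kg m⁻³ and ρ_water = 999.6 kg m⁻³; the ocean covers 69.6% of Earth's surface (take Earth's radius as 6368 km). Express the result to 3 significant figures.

Required water volume = Δh × A = 0.906 m × 3.55×10^14 m² = 3.213×10^14 m³.
ρ_w = 999.6 kg m⁻³, so the mass of water = 3.213×10^14 m³ × 999.6 kg m⁻³ = 3.212×10^17 kg = 3.21×10^5 Gt (and the same mass of ice, by conservation).

≈ 3.21×10^5 Gt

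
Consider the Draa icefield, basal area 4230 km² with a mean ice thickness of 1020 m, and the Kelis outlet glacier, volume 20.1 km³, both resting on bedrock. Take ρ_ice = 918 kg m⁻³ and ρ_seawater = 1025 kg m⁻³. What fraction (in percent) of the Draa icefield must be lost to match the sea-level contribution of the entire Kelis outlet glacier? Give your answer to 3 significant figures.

Equal sea-level rise means equal mass of meltwater, i.e. equal mass of ice lost.
Ice mass of Kelis: 1.845×10^13 kg; ice mass of Draa: 3.961×10^15 kg.
Fraction required = 1.845×10^13 / 3.961×10^15 = 4.66×10^-3 → 0.466 %.

≈ 0.466 %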